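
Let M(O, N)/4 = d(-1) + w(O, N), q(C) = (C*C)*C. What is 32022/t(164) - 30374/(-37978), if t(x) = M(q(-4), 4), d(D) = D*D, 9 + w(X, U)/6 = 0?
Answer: -302423057/2012834 ≈ -150.25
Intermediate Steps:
q(C) = C³ (q(C) = C²*C = C³)
w(X, U) = -54 (w(X, U) = -54 + 6*0 = -54 + 0 = -54)
d(D) = D²
M(O, N) = -212 (M(O, N) = 4*((-1)² - 54) = 4*(1 - 54) = 4*(-53) = -212)
t(x) = -212
32022/t(164) - 30374/(-37978) = 32022/(-212) - 30374/(-37978) = 32022*(-1/212) - 30374*(-1/37978) = -16011/106 + 15187/18989 = -302423057/2012834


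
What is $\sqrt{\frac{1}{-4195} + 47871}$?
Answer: $\frac{2 \sqrt{210608762645}}{4195} \approx 218.79$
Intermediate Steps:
$\sqrt{\frac{1}{-4195} + 47871} = \sqrt{- \frac{1}{4195} + 47871} = \sqrt{\frac{200818844}{4195}} = \frac{2 \sqrt{210608762645}}{4195}$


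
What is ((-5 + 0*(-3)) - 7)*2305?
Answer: -27660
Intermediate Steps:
((-5 + 0*(-3)) - 7)*2305 = ((-5 + 0) - 7)*2305 = (-5 - 7)*2305 = -12*2305 = -27660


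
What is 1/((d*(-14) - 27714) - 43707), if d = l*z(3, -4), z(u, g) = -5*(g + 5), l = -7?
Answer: -1/71911 ≈ -1.3906e-5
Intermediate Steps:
z(u, g) = -25 - 5*g (z(u, g) = -5*(5 + g) = -25 - 5*g)
d = 35 (d = -7*(-25 - 5*(-4)) = -7*(-25 + 20) = -7*(-5) = 35)
1/((d*(-14) - 27714) - 43707) = 1/((35*(-14) - 27714) - 43707) = 1/((-490 - 27714) - 43707) = 1/(-28204 - 43707) = 1/(-71911) = -1/71911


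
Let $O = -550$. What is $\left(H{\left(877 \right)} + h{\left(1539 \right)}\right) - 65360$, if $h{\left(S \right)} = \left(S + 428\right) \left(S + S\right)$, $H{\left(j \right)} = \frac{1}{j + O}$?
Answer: $\frac{1958424583}{327} \approx 5.9891 \cdot 10^{6}$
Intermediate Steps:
$H{\left(j \right)} = \frac{1}{-550 + j}$ ($H{\left(j \right)} = \frac{1}{j - 550} = \frac{1}{-550 + j}$)
$h{\left(S \right)} = 2 S \left(428 + S\right)$ ($h{\left(S \right)} = \left(428 + S\right) 2 S = 2 S \left(428 + S\right)$)
$\left(H{\left(877 \right)} + h{\left(1539 \right)}\right) - 65360 = \left(\frac{1}{-550 + 877} + 2 \cdot 1539 \left(428 + 1539\right)\right) - 65360 = \left(\frac{1}{327} + 2 \cdot 1539 \cdot 1967\right) - 65360 = \left(\frac{1}{327} + 6054426\right) - 65360 = \frac{1979797303}{327} - 65360 = \frac{1958424583}{327}$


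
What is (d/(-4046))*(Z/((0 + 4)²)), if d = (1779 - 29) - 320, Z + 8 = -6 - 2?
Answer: 715/2023 ≈ 0.35344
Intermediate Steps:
Z = -16 (Z = -8 + (-6 - 2) = -8 - 8 = -16)
d = 1430 (d = 1750 - 320 = 1430)
(d/(-4046))*(Z/((0 + 4)²)) = (1430/(-4046))*(-16/(0 + 4)²) = (1430*(-1/4046))*(-16/(4²)) = -(-11440)/(2023*16) = -715/2023*(-1) = 715/2023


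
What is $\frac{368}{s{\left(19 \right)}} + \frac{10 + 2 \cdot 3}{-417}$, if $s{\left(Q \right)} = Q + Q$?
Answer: $\frac{76424}{7923} \approx 9.6458$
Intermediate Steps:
$s{\left(Q \right)} = 2 Q$
$\frac{368}{s{\left(19 \right)}} + \frac{10 + 2 \cdot 3}{-417} = \frac{368}{2 \cdot 19} + \frac{10 + 2 \cdot 3}{-417} = \frac{368}{38} + \left(10 + 6\right) \left(- \frac{1}{417}\right) = 368 \cdot \frac{1}{38} + 16 \left(- \frac{1}{417}\right) = \frac{184}{19} - \frac{16}{417} = \frac{76424}{7923}$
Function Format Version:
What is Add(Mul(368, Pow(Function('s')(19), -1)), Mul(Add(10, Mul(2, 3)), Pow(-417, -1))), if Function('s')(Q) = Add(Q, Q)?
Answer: Rational(76424, 7923) ≈ 9.6458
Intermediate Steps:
Function('s')(Q) = Mul(2, Q)
Add(Mul(368, Pow(Function('s')(19), -1)), Mul(Add(10, Mul(2, 3)), Pow(-417, -1))) = Add(Mul(368, Pow(Mul(2, 19), -1)), Mul(Add(10, Mul(2, 3)), Pow(-417, -1))) = Add(Mul(368, Pow(38, -1)), Mul(Add(10, 6), Rational(-1, 417))) = Add(Mul(368, Rational(1, 38)), Mul(16, Rational(-1, 417))) = Add(Rational(184, 19), Rational(-16, 417)) = Rational(76424, 7923)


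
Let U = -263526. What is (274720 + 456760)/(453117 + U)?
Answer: 731480/189591 ≈ 3.8582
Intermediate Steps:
(274720 + 456760)/(453117 + U) = (274720 + 456760)/(453117 - 263526) = 731480/189591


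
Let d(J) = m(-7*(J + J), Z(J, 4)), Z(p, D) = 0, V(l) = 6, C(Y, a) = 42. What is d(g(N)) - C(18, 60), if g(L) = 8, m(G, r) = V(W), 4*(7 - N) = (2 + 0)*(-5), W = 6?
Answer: -36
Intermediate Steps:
N = 19/2 (N = 7 - (2 + 0)*(-5)/4 = 7 - (-5)/2 = 7 - ¼*(-10) = 7 + 5/2 = 19/2 ≈ 9.5000)
m(G, r) = 6
d(J) = 6
d(g(N)) - C(18, 60) = 6 - 1*42 = 6 - 42 = -36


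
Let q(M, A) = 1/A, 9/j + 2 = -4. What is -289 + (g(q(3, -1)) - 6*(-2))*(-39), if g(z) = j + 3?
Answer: -1631/2 ≈ -815.50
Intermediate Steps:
j = -3/2 (j = 9/(-2 - 4) = 9/(-6) = 9*(-⅙) = -3/2 ≈ -1.5000)
g(z) = 3/2 (g(z) = -3/2 + 3 = 3/2)
-289 + (g(q(3, -1)) - 6*(-2))*(-39) = -289 + (3/2 - 6*(-2))*(-39) = -289 + (3/2 + 12)*(-39) = -289 + (27/2)*(-39) = -289 - 1053/2 = -1631/2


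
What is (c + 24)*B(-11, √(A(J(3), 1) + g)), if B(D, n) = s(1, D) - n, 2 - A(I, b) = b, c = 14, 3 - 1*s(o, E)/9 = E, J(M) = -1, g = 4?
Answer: 4788 - 38*√5 ≈ 4703.0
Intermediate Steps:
s(o, E) = 27 - 9*E
A(I, b) = 2 - b
B(D, n) = 27 - n - 9*D (B(D, n) = (27 - 9*D) - n = 27 - n - 9*D)
(c + 24)*B(-11, √(A(J(3), 1) + g)) = (14 + 24)*(27 - √((2 - 1*1) + 4) - 9*(-11)) = 38*(27 - √((2 - 1) + 4) + 99) = 38*(27 - √(1 + 4) + 99) = 38*(27 - √5 + 99) = 38*(126 - √5) = 4788 - 38*√5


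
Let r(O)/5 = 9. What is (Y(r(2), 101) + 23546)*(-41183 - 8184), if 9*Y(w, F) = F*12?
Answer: -3507130414/3 ≈ -1.1690e+9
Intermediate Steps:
r(O) = 45 (r(O) = 5*9 = 45)
Y(w, F) = 4*F/3 (Y(w, F) = (F*12)/9 = (12*F)/9 = 4*F/3)
(Y(r(2), 101) + 23546)*(-41183 - 8184) = ((4/3)*101 + 23546)*(-41183 - 8184) = (404/3 + 23546)*(-49367) = (71042/3)*(-49367) = -3507130414/3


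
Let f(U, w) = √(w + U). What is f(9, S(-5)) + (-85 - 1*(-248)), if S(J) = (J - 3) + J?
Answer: 163 + 2*I ≈ 163.0 + 2.0*I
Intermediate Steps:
S(J) = -3 + 2*J (S(J) = (-3 + J) + J = -3 + 2*J)
f(U, w) = √(U + w)
f(9, S(-5)) + (-85 - 1*(-248)) = √(9 + (-3 + 2*(-5))) + (-85 - 1*(-248)) = √(9 + (-3 - 10)) + (-85 + 248) = √(9 - 13) + 163 = √(-4) + 163 = 2*I + 163 = 163 + 2*I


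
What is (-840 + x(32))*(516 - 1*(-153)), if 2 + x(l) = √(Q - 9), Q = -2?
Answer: -563298 + 669*I*√11 ≈ -5.633e+5 + 2218.8*I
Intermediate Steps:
x(l) = -2 + I*√11 (x(l) = -2 + √(-2 - 9) = -2 + √(-11) = -2 + I*√11)
(-840 + x(32))*(516 - 1*(-153)) = (-840 + (-2 + I*√11))*(516 - 1*(-153)) = (-842 + I*√11)*(516 + 153) = (-842 + I*√11)*669 = -563298 + 669*I*√11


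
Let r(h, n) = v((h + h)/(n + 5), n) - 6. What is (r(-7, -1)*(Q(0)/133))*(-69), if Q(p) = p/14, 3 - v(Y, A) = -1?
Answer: 0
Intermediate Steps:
v(Y, A) = 4 (v(Y, A) = 3 - 1*(-1) = 3 + 1 = 4)
Q(p) = p/14 (Q(p) = p*(1/14) = p/14)
r(h, n) = -2 (r(h, n) = 4 - 6 = -2)
(r(-7, -1)*(Q(0)/133))*(-69) = -2*(1/14)*0/133*(-69) = -0/133*(-69) = -2*0*(-69) = 0*(-69) = 0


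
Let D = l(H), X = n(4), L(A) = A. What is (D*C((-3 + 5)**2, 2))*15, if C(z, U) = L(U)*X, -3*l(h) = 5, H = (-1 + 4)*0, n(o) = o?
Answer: -200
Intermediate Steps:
H = 0 (H = 3*0 = 0)
X = 4
l(h) = -5/3 (l(h) = -1/3*5 = -5/3)
D = -5/3 ≈ -1.6667
C(z, U) = 4*U (C(z, U) = U*4 = 4*U)
(D*C((-3 + 5)**2, 2))*15 = -20*2/3*15 = -5/3*8*15 = -40/3*15 = -200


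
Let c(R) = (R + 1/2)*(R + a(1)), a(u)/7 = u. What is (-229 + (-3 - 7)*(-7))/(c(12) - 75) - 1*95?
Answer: -31193/325 ≈ -95.979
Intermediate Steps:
a(u) = 7*u
c(R) = (1/2 + R)*(7 + R) (c(R) = (R + 1/2)*(R + 7*1) = (R + 1/2)*(R + 7) = (1/2 + R)*(7 + R))
(-229 + (-3 - 7)*(-7))/(c(12) - 75) - 1*95 = (-229 + (-3 - 7)*(-7))/((7/2 + 12**2 + (15/2)*12) - 75) - 1*95 = (-229 - 10*(-7))/((7/2 + 144 + 90) - 75) - 95 = (-229 + 70)/(475/2 - 75) - 95 = -159/325/2 - 95 = -159*2/325 - 95 = -318/325 - 95 = -31193/325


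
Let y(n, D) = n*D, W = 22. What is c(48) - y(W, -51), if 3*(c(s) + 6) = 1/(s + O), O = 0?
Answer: 160705/144 ≈ 1116.0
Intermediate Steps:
y(n, D) = D*n
c(s) = -6 + 1/(3*s) (c(s) = -6 + 1/(3*(s + 0)) = -6 + 1/(3*s))
c(48) - y(W, -51) = (-6 + (⅓)/48) - (-51)*22 = (-6 + (⅓)*(1/48)) - 1*(-1122) = (-6 + 1/144) + 1122 = -863/144 + 1122 = 160705/144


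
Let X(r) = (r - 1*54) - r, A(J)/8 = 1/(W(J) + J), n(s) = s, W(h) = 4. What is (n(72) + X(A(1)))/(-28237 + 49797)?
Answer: 9/10780 ≈ 0.00083488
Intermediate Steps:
A(J) = 8/(4 + J)
X(r) = -54 (X(r) = (r - 54) - r = (-54 + r) - r = -54)
(n(72) + X(A(1)))/(-28237 + 49797) = (72 - 54)/(-28237 + 49797) = 18/21560 = 18*(1/21560) = 9/10780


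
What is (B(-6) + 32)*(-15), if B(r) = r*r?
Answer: -1020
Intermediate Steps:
B(r) = r**2
(B(-6) + 32)*(-15) = ((-6)**2 + 32)*(-15) = (36 + 32)*(-15) = 68*(-15) = -1020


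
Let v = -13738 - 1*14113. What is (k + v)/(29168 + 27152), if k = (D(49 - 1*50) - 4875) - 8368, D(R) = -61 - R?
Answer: -20577/28160 ≈ -0.73072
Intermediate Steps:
k = -13303 (k = ((-61 - (49 - 1*50)) - 4875) - 8368 = ((-61 - (49 - 50)) - 4875) - 8368 = ((-61 - 1*(-1)) - 4875) - 8368 = ((-61 + 1) - 4875) - 8368 = (-60 - 4875) - 8368 = -4935 - 8368 = -13303)
v = -27851 (v = -13738 - 14113 = -27851)
(k + v)/(29168 + 27152) = (-13303 - 27851)/(29168 + 27152) = -41154/56320 = -41154*1/56320 = -20577/28160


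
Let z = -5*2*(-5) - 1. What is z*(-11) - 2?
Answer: -541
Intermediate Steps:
z = 49 (z = -10*(-5) - 1 = 50 - 1 = 49)
z*(-11) - 2 = 49*(-11) - 2 = -539 - 2 = -541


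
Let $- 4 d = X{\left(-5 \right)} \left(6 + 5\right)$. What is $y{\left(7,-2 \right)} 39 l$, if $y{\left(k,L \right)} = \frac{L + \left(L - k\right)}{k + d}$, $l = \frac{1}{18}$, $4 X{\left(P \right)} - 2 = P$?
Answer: $- \frac{1144}{435} \approx -2.6299$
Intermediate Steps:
$X{\left(P \right)} = \frac{1}{2} + \frac{P}{4}$
$d = \frac{33}{16}$ ($d = - \frac{\left(\frac{1}{2} + \frac{1}{4} \left(-5\right)\right) \left(6 + 5\right)}{4} = - \frac{\left(\frac{1}{2} - \frac{5}{4}\right) 11}{4} = - \frac{\left(- \frac{3}{4}\right) 11}{4} = \left(- \frac{1}{4}\right) \left(- \frac{33}{4}\right) = \frac{33}{16} \approx 2.0625$)
$l = \frac{1}{18} \approx 0.055556$
$y{\left(k,L \right)} = \frac{- k + 2 L}{\frac{33}{16} + k}$ ($y{\left(k,L \right)} = \frac{L + \left(L - k\right)}{k + \frac{33}{16}} = \frac{- k + 2 L}{\frac{33}{16} + k}$)
$y{\left(7,-2 \right)} 39 l = \frac{16 \left(\left(-1\right) 7 + 2 \left(-2\right)\right)}{33 + 16 \cdot 7} \cdot 39 \cdot \frac{1}{18} = \frac{16 \left(-7 - 4\right)}{33 + 112} \cdot 39 \cdot \frac{1}{18} = 16 \cdot \frac{1}{145} \left(-11\right) 39 \cdot \frac{1}{18} = \left(- \frac{176}{145}\right) 39 \cdot \frac{1}{18} = \left(- \frac{6864}{145}\right) \frac{1}{18} = - \frac{1144}{435}$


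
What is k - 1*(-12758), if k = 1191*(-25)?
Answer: -17017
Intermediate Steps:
k = -29775
k - 1*(-12758) = -29775 - 1*(-12758) = -29775 + 12758 = -17017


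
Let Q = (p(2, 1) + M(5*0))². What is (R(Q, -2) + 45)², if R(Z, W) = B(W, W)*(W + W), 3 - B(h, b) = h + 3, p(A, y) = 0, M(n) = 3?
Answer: 1369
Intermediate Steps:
Q = 9 (Q = (0 + 3)² = 3² = 9)
B(h, b) = -h (B(h, b) = 3 - (h + 3) = 3 - (3 + h) = 3 + (-3 - h) = -h)
R(Z, W) = -2*W² (R(Z, W) = (-W)*(W + W) = (-W)*(2*W) = -2*W²)
(R(Q, -2) + 45)² = (-2*(-2)² + 45)² = (-2*4 + 45)² = (-8 + 45)² = 37² = 1369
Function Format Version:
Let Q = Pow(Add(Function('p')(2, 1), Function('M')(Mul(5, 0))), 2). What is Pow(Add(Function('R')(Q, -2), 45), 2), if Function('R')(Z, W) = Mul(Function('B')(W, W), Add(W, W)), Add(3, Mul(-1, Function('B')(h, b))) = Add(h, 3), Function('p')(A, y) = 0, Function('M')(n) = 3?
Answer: 1369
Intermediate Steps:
Q = 9 (Q = Pow(Add(0, 3), 2) = Pow(3, 2) = 9)
Function('B')(h, b) = Mul(-1, h) (Function('B')(h, b) = Add(3, Mul(-1, Add(h, 3))) = Add(3, Mul(-1, Add(3, h))) = Add(3, Add(-3, Mul(-1, h))) = Mul(-1, h))
Function('R')(Z, W) = Mul(-2, Pow(W, 2)) (Function('R')(Z, W) = Mul(Mul(-1, W), Add(W, W)) = Mul(Mul(-1, W), Mul(2, W)) = Mul(-2, Pow(W, 2)))
Pow(Add(Function('R')(Q, -2), 45), 2) = Pow(Add(Mul(-2, Pow(-2, 2)), 45), 2) = Pow(Add(Mul(-2, 4), 45), 2) = Pow(Add(-8, 45), 2) = Pow(37, 2) = 1369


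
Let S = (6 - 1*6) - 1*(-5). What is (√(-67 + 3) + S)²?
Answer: -39 + 80*I ≈ -39.0 + 80.0*I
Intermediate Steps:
S = 5 (S = (6 - 6) + 5 = 0 + 5 = 5)
(√(-67 + 3) + S)² = (√(-67 + 3) + 5)² = (√(-64) + 5)² = (8*I + 5)² = (5 + 8*I)²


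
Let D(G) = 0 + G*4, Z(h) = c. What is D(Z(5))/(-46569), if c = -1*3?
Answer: 4/15523 ≈ 0.00025768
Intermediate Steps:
c = -3
Z(h) = -3
D(G) = 4*G (D(G) = 0 + 4*G = 4*G)
D(Z(5))/(-46569) = (4*(-3))/(-46569) = -12*(-1/46569) = 4/15523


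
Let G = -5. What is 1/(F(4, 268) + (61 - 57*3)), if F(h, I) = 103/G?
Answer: -5/653 ≈ -0.0076570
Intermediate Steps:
F(h, I) = -103/5 (F(h, I) = 103/(-5) = 103*(-⅕) = -103/5)
1/(F(4, 268) + (61 - 57*3)) = 1/(-103/5 + (61 - 57*3)) = 1/(-103/5 + (61 - 171)) = 1/(-103/5 - 110) = 1/(-653/5) = -5/653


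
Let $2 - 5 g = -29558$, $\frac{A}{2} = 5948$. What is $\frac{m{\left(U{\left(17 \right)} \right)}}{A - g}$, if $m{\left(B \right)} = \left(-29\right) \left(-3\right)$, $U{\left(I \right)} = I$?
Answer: $\frac{87}{5984} \approx 0.014539$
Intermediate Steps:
$A = 11896$ ($A = 2 \cdot 5948 = 11896$)
$g = 5912$ ($g = \frac{2}{5} - - \frac{29558}{5} = \frac{2}{5} + \frac{29558}{5} = 5912$)
$m{\left(B \right)} = 87$
$\frac{m{\left(U{\left(17 \right)} \right)}}{A - g} = \frac{87}{11896 - 5912} = \frac{87}{5984}$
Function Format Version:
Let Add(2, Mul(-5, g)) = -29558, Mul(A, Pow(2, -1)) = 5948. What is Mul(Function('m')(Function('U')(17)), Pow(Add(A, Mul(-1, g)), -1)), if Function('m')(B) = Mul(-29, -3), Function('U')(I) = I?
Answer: Rational(87, 5984) ≈ 0.014539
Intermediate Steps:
A = 11896 (A = Mul(2, 5948) = 11896)
g = 5912 (g = Add(Rational(2, 5), Mul(Rational(-1, 5), -29558)) = Add(Rational(2, 5), Rational(29558, 5)) = 5912)
Function('m')(B) = 87
Mul(Function('m')(Function('U')(17)), Pow(Add(A, Mul(-1, g)), -1)) = Mul(87, Pow(Add(11896, Mul(-1, 5912)), -1)) = Mul(87, Pow(Add(11896, -5912), -1)) = Mul(87, Pow(5984, -1)) = Mul(87, Rational(1, 5984)) = Rational(87, 5984)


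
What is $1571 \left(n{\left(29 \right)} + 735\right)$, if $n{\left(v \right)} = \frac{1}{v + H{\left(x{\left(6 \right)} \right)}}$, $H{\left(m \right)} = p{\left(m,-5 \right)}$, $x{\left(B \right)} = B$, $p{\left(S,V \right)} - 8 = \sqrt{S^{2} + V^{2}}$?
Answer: $\frac{1510386107}{1308} - \frac{1571 \sqrt{61}}{1308} \approx 1.1547 \cdot 10^{6}$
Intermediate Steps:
$p{\left(S,V \right)} = 8 + \sqrt{S^{2} + V^{2}}$
$H{\left(m \right)} = 8 + \sqrt{25 + m^{2}}$ ($H{\left(m \right)} = 8 + \sqrt{m^{2} + \left(-5\right)^{2}} = 8 + \sqrt{m^{2} + 25} = 8 + \sqrt{25 + m^{2}}$)
$n{\left(v \right)} = \frac{1}{8 + v + \sqrt{61}}$ ($n{\left(v \right)} = \frac{1}{v + \left(8 + \sqrt{25 + 6^{2}}\right)} = \frac{1}{v + \left(8 + \sqrt{25 + 36}\right)} = \frac{1}{v + \left(8 + \sqrt{61}\right)} = \frac{1}{8 + v + \sqrt{61}}$)
$1571 \left(n{\left(29 \right)} + 735\right) = 1571 \left(\frac{1}{8 + 29 + \sqrt{61}} + 735\right) = 1571 \left(\frac{1}{37 + \sqrt{61}} + 735\right) = 1571 \left(735 + \frac{1}{37 + \sqrt{61}}\right) = 1154685 + \frac{1571}{37 + \sqrt{61}}$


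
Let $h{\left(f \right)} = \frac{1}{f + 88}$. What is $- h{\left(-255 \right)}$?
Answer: $\frac{1}{167} \approx 0.005988$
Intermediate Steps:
$h{\left(f \right)} = \frac{1}{88 + f}$
$- h{\left(-255 \right)} = - \frac{1}{88 - 255} = - \frac{1}{-167} = \left(-1\right) \left(- \frac{1}{167}\right) = \frac{1}{167}$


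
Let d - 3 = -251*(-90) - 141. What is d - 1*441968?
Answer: -419516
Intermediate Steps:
d = 22452 (d = 3 + (-251*(-90) - 141) = 3 + (22590 - 141) = 3 + 22449 = 22452)
d - 1*441968 = 22452 - 1*441968 = 22452 - 441968 = -419516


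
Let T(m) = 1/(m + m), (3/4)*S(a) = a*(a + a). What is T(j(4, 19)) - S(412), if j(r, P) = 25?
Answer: -67897597/150 ≈ -4.5265e+5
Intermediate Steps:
S(a) = 8*a**2/3 (S(a) = 4*(a*(a + a))/3 = 4*(a*(2*a))/3 = 4*(2*a**2)/3 = 8*a**2/3)
T(m) = 1/(2*m)
T(j(4, 19)) - S(412) = (1/2)/25 - 8*412**2/3 = (1/2)*(1/25) - 8*169744/3 = 1/50 - 1*1357952/3 = 1/50 - 1357952/3 = -67897597/150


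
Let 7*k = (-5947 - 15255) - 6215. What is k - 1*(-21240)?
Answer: 121263/7 ≈ 17323.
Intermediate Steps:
k = -27417/7 (k = ((-5947 - 15255) - 6215)/7 = (-21202 - 6215)/7 = (⅐)*(-27417) = -27417/7 ≈ -3916.7)
k - 1*(-21240) = -27417/7 - 1*(-21240) = -27417/7 + 21240 = 121263/7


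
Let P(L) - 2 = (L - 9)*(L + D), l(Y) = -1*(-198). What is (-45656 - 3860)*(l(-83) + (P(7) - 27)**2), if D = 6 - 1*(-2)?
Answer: -159590068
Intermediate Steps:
D = 8 (D = 6 + 2 = 8)
l(Y) = 198
P(L) = 2 + (-9 + L)*(8 + L) (P(L) = 2 + (L - 9)*(L + 8) = 2 + (-9 + L)*(8 + L))
(-45656 - 3860)*(l(-83) + (P(7) - 27)**2) = (-45656 - 3860)*(198 + ((-70 + 7**2 - 1*7) - 27)**2) = -49516*(198 + ((-70 + 49 - 7) - 27)**2) = -49516*(198 + (-28 - 27)**2) = -49516*(198 + (-55)**2) = -49516*(198 + 3025) = -49516*3223 = -159590068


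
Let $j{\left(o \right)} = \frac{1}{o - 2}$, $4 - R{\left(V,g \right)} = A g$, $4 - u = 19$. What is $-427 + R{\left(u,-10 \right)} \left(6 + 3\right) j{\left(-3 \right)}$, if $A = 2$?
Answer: $- \frac{2351}{5} \approx -470.2$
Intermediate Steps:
$u = -15$ ($u = 4 - 19 = -15$)
$R{\left(V,g \right)} = 4 - 2 g$
$j{\left(o \right)} = \frac{1}{-2 + o}$
$-427 + R{\left(u,-10 \right)} \left(6 + 3\right) j{\left(-3 \right)} = -427 + \left(4 - -20\right) \frac{6 + 3}{-2 - 3} = -427 + \left(4 + 20\right) \frac{9}{-5} = -427 + 24 \cdot 9 \left(- \frac{1}{5}\right) = -427 + 24 \left(- \frac{9}{5}\right) = -427 - \frac{216}{5} = - \frac{2351}{5}$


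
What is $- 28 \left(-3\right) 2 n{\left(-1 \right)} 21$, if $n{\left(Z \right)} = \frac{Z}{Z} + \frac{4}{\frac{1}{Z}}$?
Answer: $-10584$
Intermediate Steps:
$n{\left(Z \right)} = 1 + 4 Z$
$- 28 \left(-3\right) 2 n{\left(-1 \right)} 21 = - 28 \left(-3\right) 2 \left(1 + 4 \left(-1\right)\right) 21 = - 28 \left(- 6 \left(1 - 4\right)\right) 21 = - 28 \left(\left(-6\right) \left(-3\right)\right) 21 = \left(-28\right) 18 \cdot 21 = \left(-504\right) 21 = -10584$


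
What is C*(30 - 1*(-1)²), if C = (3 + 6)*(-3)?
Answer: -783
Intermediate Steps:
C = -27 (C = 9*(-3) = -27)
C*(30 - 1*(-1)²) = -27*(30 - 1*(-1)²) = -27*(30 - 1*1) = -27*(30 - 1) = -27*29 = -783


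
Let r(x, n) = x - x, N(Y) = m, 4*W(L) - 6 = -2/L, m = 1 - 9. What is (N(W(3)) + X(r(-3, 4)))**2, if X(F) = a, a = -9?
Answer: 289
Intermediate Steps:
m = -8
W(L) = 3/2 - 1/(2*L) (W(L) = 3/2 + (-2/L)/4 = 3/2 - 1/(2*L))
N(Y) = -8
r(x, n) = 0
X(F) = -9
(N(W(3)) + X(r(-3, 4)))**2 = (-8 - 9)**2 = (-17)**2 = 289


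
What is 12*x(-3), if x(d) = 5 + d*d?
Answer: 168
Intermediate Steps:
x(d) = 5 + d²
12*x(-3) = 12*(5 + (-3)²) = 12*(5 + 9) = 12*14 = 168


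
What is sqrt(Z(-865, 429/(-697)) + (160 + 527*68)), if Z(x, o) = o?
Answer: sqrt(17486881751)/697 ≈ 189.72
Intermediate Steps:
sqrt(Z(-865, 429/(-697)) + (160 + 527*68)) = sqrt(429/(-697) + (160 + 527*68)) = sqrt(429*(-1/697) + (160 + 35836)) = sqrt(-429/697 + 35996) = sqrt(25088783/697) = sqrt(17486881751)/697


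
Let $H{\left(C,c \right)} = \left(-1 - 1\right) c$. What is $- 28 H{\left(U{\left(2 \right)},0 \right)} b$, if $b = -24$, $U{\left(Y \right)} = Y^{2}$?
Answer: $0$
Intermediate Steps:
$H{\left(C,c \right)} = - 2 c$ ($H{\left(C,c \right)} = \left(-1 - 1\right) c = - 2 c$)
$- 28 H{\left(U{\left(2 \right)},0 \right)} b = - 28 \left(\left(-2\right) 0\right) \left(-24\right) = \left(-28\right) 0 \left(-24\right) = 0 \left(-24\right) = 0$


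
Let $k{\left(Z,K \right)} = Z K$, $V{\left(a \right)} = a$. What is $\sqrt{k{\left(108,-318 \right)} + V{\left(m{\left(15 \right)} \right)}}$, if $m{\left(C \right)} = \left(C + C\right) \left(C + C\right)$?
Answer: $6 i \sqrt{929} \approx 182.88 i$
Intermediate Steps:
$m{\left(C \right)} = 4 C^{2}$ ($m{\left(C \right)} = 2 C 2 C = 4 C^{2}$)
$k{\left(Z,K \right)} = K Z$
$\sqrt{k{\left(108,-318 \right)} + V{\left(m{\left(15 \right)} \right)}} = \sqrt{\left(-318\right) 108 + 4 \cdot 15^{2}} = \sqrt{-34344 + 4 \cdot 225} = \sqrt{-34344 + 900} = \sqrt{-33444} = 6 i \sqrt{929}$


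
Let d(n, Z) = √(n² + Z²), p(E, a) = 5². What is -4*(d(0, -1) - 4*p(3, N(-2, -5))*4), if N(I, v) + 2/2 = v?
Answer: 1596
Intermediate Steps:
N(I, v) = -1 + v
p(E, a) = 25
d(n, Z) = √(Z² + n²)
-4*(d(0, -1) - 4*p(3, N(-2, -5))*4) = -4*(√((-1)² + 0²) - 4*25*4) = -4*(√(1 + 0) - 100*4) = -4*(√1 - 400) = -4*(1 - 400) = -4*(-399) = 1596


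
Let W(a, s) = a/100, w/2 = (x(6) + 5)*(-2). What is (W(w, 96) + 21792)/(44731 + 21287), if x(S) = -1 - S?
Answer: 272401/825225 ≈ 0.33009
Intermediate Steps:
w = 8 (w = 2*(((-1 - 1*6) + 5)*(-2)) = 2*(((-1 - 6) + 5)*(-2)) = 2*((-7 + 5)*(-2)) = 2*(-2*(-2)) = 2*4 = 8)
W(a, s) = a/100 (W(a, s) = a*(1/100) = a/100)
(W(w, 96) + 21792)/(44731 + 21287) = ((1/100)*8 + 21792)/(44731 + 21287) = (2/25 + 21792)/66018 = (544802/25)*(1/66018) = 272401/825225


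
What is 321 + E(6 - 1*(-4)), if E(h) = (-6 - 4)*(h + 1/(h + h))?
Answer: 441/2 ≈ 220.50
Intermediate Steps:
E(h) = -10*h - 5/h (E(h) = -10*(h + 1/(2*h)) = -10*h - 5/h)
321 + E(6 - 1*(-4)) = 321 + (-10*(6 - 1*(-4)) - 5/(6 - 1*(-4))) = 321 + (-10*(6 + 4) - 5/(6 + 4)) = 321 + (-10*10 - 5/10) = 321 + (-100 - 5*⅒) = 321 + (-100 - ½) = 321 - 201/2 = 441/2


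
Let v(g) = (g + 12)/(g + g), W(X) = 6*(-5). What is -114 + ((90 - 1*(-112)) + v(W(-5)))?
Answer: 883/10 ≈ 88.300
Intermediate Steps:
W(X) = -30
v(g) = (12 + g)/(2*g) (v(g) = (12 + g)/((2*g)) = (12 + g)*(1/(2*g)) = (12 + g)/(2*g))
-114 + ((90 - 1*(-112)) + v(W(-5))) = -114 + ((90 - 1*(-112)) + (½)*(12 - 30)/(-30)) = -114 + ((90 + 112) + (½)*(-1/30)*(-18)) = -114 + (202 + 3/10) = -114 + 2023/10 = 883/10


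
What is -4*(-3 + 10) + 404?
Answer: 376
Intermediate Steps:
-4*(-3 + 10) + 404 = -4*7 + 404 = -28 + 404 = 376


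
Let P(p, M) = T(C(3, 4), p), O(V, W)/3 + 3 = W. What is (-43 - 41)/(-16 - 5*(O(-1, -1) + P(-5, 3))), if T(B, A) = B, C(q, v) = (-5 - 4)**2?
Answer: 84/361 ≈ 0.23269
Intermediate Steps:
C(q, v) = 81 (C(q, v) = (-9)**2 = 81)
O(V, W) = -9 + 3*W
P(p, M) = 81
(-43 - 41)/(-16 - 5*(O(-1, -1) + P(-5, 3))) = (-43 - 41)/(-16 - 5*((-9 + 3*(-1)) + 81)) = -84/(-16 - 5*((-9 - 3) + 81)) = -84/(-16 - 5*(-12 + 81)) = -84/(-16 - 5*69) = -84/(-16 - 345) = -84/(-361) = -1/361*(-84) = 84/361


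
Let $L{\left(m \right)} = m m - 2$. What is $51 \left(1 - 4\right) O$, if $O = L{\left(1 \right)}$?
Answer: $153$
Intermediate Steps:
$L{\left(m \right)} = -2 + m^{2}$ ($L{\left(m \right)} = m^{2} - 2 = -2 + m^{2}$)
$O = -1$ ($O = -2 + 1^{2} = -2 + 1 = -1$)
$51 \left(1 - 4\right) O = 51 \left(1 - 4\right) \left(-1\right) = 51 \left(\left(-3\right) \left(-1\right)\right) = 51 \cdot 3 = 153$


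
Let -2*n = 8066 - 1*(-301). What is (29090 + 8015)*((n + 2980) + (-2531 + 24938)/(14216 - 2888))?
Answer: -168343418435/3776 ≈ -4.4582e+7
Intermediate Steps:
n = -8367/2 (n = -(8066 - 1*(-301))/2 = -(8066 + 301)/2 = -½*8367 = -8367/2 ≈ -4183.5)
(29090 + 8015)*((n + 2980) + (-2531 + 24938)/(14216 - 2888)) = (29090 + 8015)*((-8367/2 + 2980) + (-2531 + 24938)/(14216 - 2888)) = 37105*(-2407/2 + 22407/11328) = 37105*(-2407/2 + 22407*(1/11328)) = 37105*(-2407/2 + 7469/3776) = 37105*(-4536947/3776) = -168343418435/3776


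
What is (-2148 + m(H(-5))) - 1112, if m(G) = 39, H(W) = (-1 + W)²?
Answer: -3221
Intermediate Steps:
(-2148 + m(H(-5))) - 1112 = (-2148 + 39) - 1112 = -2109 - 1112 = -3221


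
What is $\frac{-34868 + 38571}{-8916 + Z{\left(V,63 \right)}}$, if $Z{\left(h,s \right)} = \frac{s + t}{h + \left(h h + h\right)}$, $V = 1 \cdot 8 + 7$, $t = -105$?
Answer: $- \frac{314755}{757874} \approx -0.41531$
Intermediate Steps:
$V = 15$ ($V = 8 + 7 = 15$)
$Z{\left(h,s \right)} = \frac{-105 + s}{h^{2} + 2 h}$ ($Z{\left(h,s \right)} = \frac{s - 105}{h + \left(h h + h\right)} = \frac{-105 + s}{h + \left(h^{2} + h\right)} = \frac{-105 + s}{h + \left(h + h^{2}\right)} = \frac{-105 + s}{h^{2} + 2 h}$)
$\frac{-34868 + 38571}{-8916 + Z{\left(V,63 \right)}} = \frac{-34868 + 38571}{-8916 + \frac{-105 + 63}{15 \left(2 + 15\right)}} = \frac{3703}{-8916 + \frac{1}{15} \cdot \frac{1}{17} \left(-42\right)} = \frac{3703}{-8916 - \frac{14}{85}} = \frac{3703}{- \frac{757874}{85}} = 3703 \left(- \frac{85}{757874}\right) = - \frac{314755}{757874}$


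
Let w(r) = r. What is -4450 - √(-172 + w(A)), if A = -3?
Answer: -4450 - 5*I*√7 ≈ -4450.0 - 13.229*I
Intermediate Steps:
-4450 - √(-172 + w(A)) = -4450 - √(-172 - 3) = -4450 - √(-175) = -4450 - 5*I*√7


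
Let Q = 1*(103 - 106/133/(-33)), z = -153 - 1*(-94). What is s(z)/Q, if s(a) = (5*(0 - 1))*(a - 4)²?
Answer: -87099705/452173 ≈ -192.62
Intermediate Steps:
z = -59 (z = -153 + 94 = -59)
s(a) = -5*(-4 + a)² (s(a) = (5*(-1))*(-4 + a)² = -5*(-4 + a)²)
Q = 452173/4389 (Q = 1*(103 - 106*1/133*(-1/33)) = 1*(103 - 106/133*(-1/33)) = 1*(103 + 106/4389) = 1*(452173/4389) = 452173/4389 ≈ 103.02)
s(z)/Q = (-5*(-4 - 59)²)/(452173/4389) = -5*(-63)²*(4389/452173) = -5*3969*(4389/452173) = -19845*4389/452173 = -87099705/452173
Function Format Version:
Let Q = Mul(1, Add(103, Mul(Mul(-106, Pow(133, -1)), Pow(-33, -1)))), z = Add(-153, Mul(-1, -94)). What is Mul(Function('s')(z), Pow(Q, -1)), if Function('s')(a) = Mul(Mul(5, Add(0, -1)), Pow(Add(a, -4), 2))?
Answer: Rational(-87099705, 452173) ≈ -192.62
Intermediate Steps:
z = -59 (z = Add(-153, 94) = -59)
Function('s')(a) = Mul(-5, Pow(Add(-4, a), 2)) (Function('s')(a) = Mul(Mul(5, -1), Pow(Add(-4, a), 2)) = Mul(-5, Pow(Add(-4, a), 2)))
Q = Rational(452173, 4389) (Q = Mul(1, Add(103, Mul(Mul(-106, Rational(1, 133)), Rational(-1, 33)))) = Mul(1, Add(103, Mul(Rational(-106, 133), Rational(-1, 33)))) = Mul(1, Add(103, Rational(106, 4389))) = Mul(1, Rational(452173, 4389)) = Rational(452173, 4389) ≈ 103.02)
Mul(Function('s')(z), Pow(Q, -1)) = Mul(Mul(-5, Pow(Add(-4, -59), 2)), Pow(Rational(452173, 4389), -1)) = Mul(Mul(-5, Pow(-63, 2)), Rational(4389, 452173)) = Mul(Mul(-5, 3969), Rational(4389, 452173)) = Mul(-19845, Rational(4389, 452173)) = Rational(-87099705, 452173)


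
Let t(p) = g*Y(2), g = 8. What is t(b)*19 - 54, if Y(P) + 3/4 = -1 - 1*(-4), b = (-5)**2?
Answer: 288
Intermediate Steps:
b = 25
Y(P) = 9/4 (Y(P) = -3/4 + (-1 - 1*(-4)) = -3/4 + (-1 + 4) = -3/4 + 3 = 9/4)
t(p) = 18 (t(p) = 8*(9/4) = 18)
t(b)*19 - 54 = 18*19 - 54 = 342 - 54 = 288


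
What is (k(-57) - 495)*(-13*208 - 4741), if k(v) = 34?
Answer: 3432145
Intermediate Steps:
(k(-57) - 495)*(-13*208 - 4741) = (34 - 495)*(-13*208 - 4741) = -461*(-2704 - 4741) = -461*(-7445) = 3432145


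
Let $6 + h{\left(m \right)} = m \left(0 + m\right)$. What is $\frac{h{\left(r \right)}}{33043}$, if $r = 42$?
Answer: $\frac{1758}{33043} \approx 0.053203$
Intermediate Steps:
$h{\left(m \right)} = -6 + m^{2}$ ($h{\left(m \right)} = -6 + m \left(0 + m\right) = -6 + m m = -6 + m^{2}$)
$\frac{h{\left(r \right)}}{33043} = \frac{-6 + 42^{2}}{33043} = \left(-6 + 1764\right) \frac{1}{33043} = 1758 \cdot \frac{1}{33043} = \frac{1758}{33043}$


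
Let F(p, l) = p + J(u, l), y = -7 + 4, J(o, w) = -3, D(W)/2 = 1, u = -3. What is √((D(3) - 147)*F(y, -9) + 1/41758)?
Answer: √1517045632438/41758 ≈ 29.496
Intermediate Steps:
D(W) = 2 (D(W) = 2*1 = 2)
y = -3
F(p, l) = -3 + p (F(p, l) = p - 3 = -3 + p)
√((D(3) - 147)*F(y, -9) + 1/41758) = √((2 - 147)*(-3 - 3) + 1/41758) = √(-145*(-6) + 1/41758) = √(870 + 1/41758) = √(36329461/41758) = √1517045632438/41758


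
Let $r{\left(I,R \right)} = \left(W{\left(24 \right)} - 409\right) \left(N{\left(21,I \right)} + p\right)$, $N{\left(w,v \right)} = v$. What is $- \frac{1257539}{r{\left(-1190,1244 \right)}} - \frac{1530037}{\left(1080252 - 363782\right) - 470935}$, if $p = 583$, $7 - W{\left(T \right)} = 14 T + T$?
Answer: $- \frac{112940441347}{12618698410} \approx -8.9502$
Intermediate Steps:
$W{\left(T \right)} = 7 - 15 T$ ($W{\left(T \right)} = 7 - \left(14 T + T\right) = 7 - 15 T$)
$r{\left(I,R \right)} = -444246 - 762 I$ ($r{\left(I,R \right)} = \left(\left(7 - 360\right) - 409\right) \left(I + 583\right) = \left(\left(7 - 360\right) - 409\right) \left(583 + I\right) = \left(-353 - 409\right) \left(583 + I\right) = - 762 \left(583 + I\right) = -444246 - 762 I$)
$- \frac{1257539}{r{\left(-1190,1244 \right)}} - \frac{1530037}{\left(1080252 - 363782\right) - 470935} = - \frac{1257539}{-444246 - -906780} - \frac{1530037}{\left(1080252 - 363782\right) - 470935} = - \frac{1257539}{-444246 + 906780} - \frac{1530037}{716470 - 470935} = - \frac{1257539}{462534} - \frac{1530037}{245535} = - \frac{112940441347}{12618698410}$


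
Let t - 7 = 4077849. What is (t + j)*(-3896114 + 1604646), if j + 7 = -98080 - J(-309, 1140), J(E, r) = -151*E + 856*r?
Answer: -6776489572360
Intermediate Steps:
t = 4077856 (t = 7 + 4077849 = 4077856)
j = -1120586 (j = -7 + (-98080 - (-151*(-309) + 856*1140)) = -7 + (-98080 - (46659 + 975840)) = -7 + (-98080 - 1*1022499) = -7 + (-98080 - 1022499) = -7 - 1120579 = -1120586)
(t + j)*(-3896114 + 1604646) = (4077856 - 1120586)*(-3896114 + 1604646) = 2957270*(-2291468) = -6776489572360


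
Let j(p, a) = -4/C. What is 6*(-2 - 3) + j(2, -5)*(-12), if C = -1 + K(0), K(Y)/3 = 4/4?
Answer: -6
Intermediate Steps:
K(Y) = 3 (K(Y) = 3*(4/4) = 3*(4*(¼)) = 3*1 = 3)
C = 2 (C = -1 + 3 = 2)
j(p, a) = -2 (j(p, a) = -4/2 = -4*½ = -2)
6*(-2 - 3) + j(2, -5)*(-12) = 6*(-2 - 3) - 2*(-12) = 6*(-5) + 24 = -30 + 24 = -6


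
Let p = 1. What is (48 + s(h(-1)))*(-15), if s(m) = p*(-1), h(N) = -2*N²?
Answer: -705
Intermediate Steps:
s(m) = -1 (s(m) = 1*(-1) = -1)
(48 + s(h(-1)))*(-15) = (48 - 1)*(-15) = 47*(-15) = -705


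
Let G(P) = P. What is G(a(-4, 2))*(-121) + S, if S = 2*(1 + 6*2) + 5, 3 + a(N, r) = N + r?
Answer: 636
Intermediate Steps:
a(N, r) = -3 + N + r (a(N, r) = -3 + (N + r) = -3 + N + r)
S = 31 (S = 2*(1 + 12) + 5 = 2*13 + 5 = 26 + 5 = 31)
G(a(-4, 2))*(-121) + S = (-3 - 4 + 2)*(-121) + 31 = -5*(-121) + 31 = 605 + 31 = 636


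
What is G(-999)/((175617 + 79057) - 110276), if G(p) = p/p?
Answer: 1/144398 ≈ 6.9253e-6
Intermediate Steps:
G(p) = 1
G(-999)/((175617 + 79057) - 110276) = 1/((175617 + 79057) - 110276) = 1/(254674 - 110276) = 1/144398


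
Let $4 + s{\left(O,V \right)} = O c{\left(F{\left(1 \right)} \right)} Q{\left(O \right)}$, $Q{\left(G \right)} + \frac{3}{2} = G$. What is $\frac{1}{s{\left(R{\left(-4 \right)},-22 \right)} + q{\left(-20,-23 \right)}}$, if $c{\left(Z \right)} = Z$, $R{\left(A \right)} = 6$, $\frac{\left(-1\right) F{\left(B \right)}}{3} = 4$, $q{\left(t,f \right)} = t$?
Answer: $- \frac{1}{348} \approx -0.0028736$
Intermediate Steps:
$Q{\left(G \right)} = - \frac{3}{2} + G$
$F{\left(B \right)} = -12$ ($F{\left(B \right)} = \left(-3\right) 4 = -12$)
$s{\left(O,V \right)} = -4 - 12 O \left(- \frac{3}{2} + O\right)$ ($s{\left(O,V \right)} = -4 + O \left(-12\right) \left(- \frac{3}{2} + O\right) = -4 + - 12 O \left(- \frac{3}{2} + O\right) = -4 - 12 O \left(- \frac{3}{2} + O\right)$)
$\frac{1}{s{\left(R{\left(-4 \right)},-22 \right)} + q{\left(-20,-23 \right)}} = \frac{1}{\left(-4 - 12 \cdot 6^{2} + 18 \cdot 6\right) - 20} = \frac{1}{\left(-4 - 432 + 108\right) - 20} = \frac{1}{-328 - 20} = \frac{1}{-348} = - \frac{1}{348}$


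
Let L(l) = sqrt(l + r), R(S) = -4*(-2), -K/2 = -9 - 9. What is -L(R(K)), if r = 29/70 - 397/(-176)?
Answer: -3*sqrt(2811655)/1540 ≈ -3.2665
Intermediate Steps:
K = 36 (K = -2*(-9 - 9) = -2*(-18) = 36)
R(S) = 8
r = 16447/6160 (r = 29*(1/70) - 397*(-1/176) = 29/70 + 397/176 = 16447/6160 ≈ 2.6700)
L(l) = sqrt(16447/6160 + l) (L(l) = sqrt(l + 16447/6160) = sqrt(16447/6160 + l))
-L(R(K)) = -sqrt(6332095 + 2371600*8)/1540 = -sqrt(6332095 + 18972800)/1540 = -sqrt(25304895)/1540 = -3*sqrt(2811655)/1540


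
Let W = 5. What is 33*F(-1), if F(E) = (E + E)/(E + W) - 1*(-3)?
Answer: 165/2 ≈ 82.500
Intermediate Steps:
F(E) = 3 + 2*E/(5 + E) (F(E) = (E + E)/(E + 5) - 1*(-3) = (2*E)/(5 + E) + 3 = 2*E/(5 + E) + 3 = 3 + 2*E/(5 + E))
33*F(-1) = 33*(5*(3 - 1)/(5 - 1)) = 33*(5*2/4) = 33*(5*(1/4)*2) = 33*(5/2) = 165/2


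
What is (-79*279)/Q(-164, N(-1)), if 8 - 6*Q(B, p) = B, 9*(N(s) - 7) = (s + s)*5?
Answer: -66123/86 ≈ -768.87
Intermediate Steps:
N(s) = 7 + 10*s/9 (N(s) = 7 + ((s + s)*5)/9 = 7 + ((2*s)*5)/9 = 7 + (10*s)/9 = 7 + 10*s/9)
Q(B, p) = 4/3 - B/6
(-79*279)/Q(-164, N(-1)) = (-79*279)/(4/3 - ⅙*(-164)) = -22041/(4/3 + 82/3) = -22041/86/3 = -22041*3/86 = -66123/86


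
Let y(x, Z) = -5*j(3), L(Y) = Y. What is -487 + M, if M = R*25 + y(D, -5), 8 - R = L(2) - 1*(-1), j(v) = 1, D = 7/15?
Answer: -367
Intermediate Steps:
D = 7/15 (D = 7*(1/15) = 7/15 ≈ 0.46667)
R = 5 (R = 8 - (2 - 1*(-1)) = 8 - (2 + 1) = 8 - 1*3 = 8 - 3 = 5)
y(x, Z) = -5 (y(x, Z) = -5*1 = -5)
M = 120 (M = 5*25 - 5 = 125 - 5 = 120)
-487 + M = -487 + 120 = -367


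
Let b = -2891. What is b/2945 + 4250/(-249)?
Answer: -13236109/733305 ≈ -18.050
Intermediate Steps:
b/2945 + 4250/(-249) = -2891/2945 + 4250/(-249) = -2891*1/2945 + 4250*(-1/249) = -2891/2945 - 4250/249 = -13236109/733305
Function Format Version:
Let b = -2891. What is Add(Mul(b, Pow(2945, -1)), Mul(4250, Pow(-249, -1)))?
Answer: Rational(-13236109, 733305) ≈ -18.050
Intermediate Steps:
Add(Mul(b, Pow(2945, -1)), Mul(4250, Pow(-249, -1))) = Add(Mul(-2891, Pow(2945, -1)), Mul(4250, Pow(-249, -1))) = Add(Mul(-2891, Rational(1, 2945)), Mul(4250, Rational(-1, 249))) = Add(Rational(-2891, 2945), Rational(-4250, 249)) = Rational(-13236109, 733305)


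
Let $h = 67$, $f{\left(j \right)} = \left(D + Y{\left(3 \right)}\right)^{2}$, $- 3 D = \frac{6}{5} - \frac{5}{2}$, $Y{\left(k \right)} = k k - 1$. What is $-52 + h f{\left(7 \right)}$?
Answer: $\frac{4241803}{900} \approx 4713.1$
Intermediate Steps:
$Y{\left(k \right)} = -1 + k^{2}$ ($Y{\left(k \right)} = k^{2} - 1 = -1 + k^{2}$)
$D = \frac{13}{30}$ ($D = - \frac{\frac{6}{5} - \frac{5}{2}}{3} = \left(- \frac{1}{3}\right) \left(- \frac{13}{10}\right) = \frac{13}{30} \approx 0.43333$)
$f{\left(j \right)} = \frac{64009}{900}$ ($f{\left(j \right)} = \left(\frac{13}{30} - \left(1 - 3^{2}\right)\right)^{2} = \left(\frac{13}{30} + \left(-1 + 9\right)\right)^{2} = \left(\frac{13}{30} + 8\right)^{2} = \left(\frac{253}{30}\right)^{2} = \frac{64009}{900}$)
$-52 + h f{\left(7 \right)} = -52 + 67 \cdot \frac{64009}{900} = -52 + \frac{4288603}{900} = \frac{4241803}{900}$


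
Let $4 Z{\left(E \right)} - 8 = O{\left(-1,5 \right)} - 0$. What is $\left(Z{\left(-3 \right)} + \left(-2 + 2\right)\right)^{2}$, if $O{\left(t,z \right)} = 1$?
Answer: $\frac{81}{16} \approx 5.0625$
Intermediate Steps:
$Z{\left(E \right)} = \frac{9}{4}$ ($Z{\left(E \right)} = 2 + \frac{1 - 0}{4} = 2 + \frac{1 + 0}{4} = 2 + \frac{1}{4} \cdot 1 = 2 + \frac{1}{4} = \frac{9}{4}$)
$\left(Z{\left(-3 \right)} + \left(-2 + 2\right)\right)^{2} = \left(\frac{9}{4} + \left(-2 + 2\right)\right)^{2} = \left(\frac{9}{4} + 0\right)^{2} = \left(\frac{9}{4}\right)^{2} = \frac{81}{16}$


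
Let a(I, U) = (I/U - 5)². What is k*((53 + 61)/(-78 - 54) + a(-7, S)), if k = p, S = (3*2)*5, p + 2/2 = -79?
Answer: -1050356/495 ≈ -2121.9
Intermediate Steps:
p = -80 (p = -1 - 79 = -80)
S = 30 (S = 6*5 = 30)
k = -80
a(I, U) = (-5 + I/U)²
k*((53 + 61)/(-78 - 54) + a(-7, S)) = -80*((53 + 61)/(-78 - 54) + (-7 - 5*30)²/30²) = -80*(114/(-132) + (-7 - 150)²/900) = -80*(114*(-1/132) + (1/900)*(-157)²) = -80*(-19/22 + (1/900)*24649) = -80*(-19/22 + 24649/900) = -80*262589/9900 = -1050356/495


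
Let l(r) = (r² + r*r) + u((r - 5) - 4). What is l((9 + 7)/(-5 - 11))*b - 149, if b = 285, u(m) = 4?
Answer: 1561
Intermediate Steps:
l(r) = 4 + 2*r² (l(r) = (r² + r*r) + 4 = (r² + r²) + 4 = 2*r² + 4 = 4 + 2*r²)
l((9 + 7)/(-5 - 11))*b - 149 = (4 + 2*((9 + 7)/(-5 - 11))²)*285 - 149 = (4 + 2*(16/(-16))²)*285 - 149 = (4 + 2*(16*(-1/16))²)*285 - 149 = (4 + 2*(-1)²)*285 - 149 = (4 + 2*1)*285 - 149 = (4 + 2)*285 - 149 = 6*285 - 149 = 1710 - 149 = 1561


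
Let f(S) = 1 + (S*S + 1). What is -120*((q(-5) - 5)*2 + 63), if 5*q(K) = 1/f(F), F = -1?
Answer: -6376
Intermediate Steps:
f(S) = 2 + S² (f(S) = 1 + (S² + 1) = 1 + (1 + S²) = 2 + S²)
q(K) = 1/15 (q(K) = 1/(5*(2 + (-1)²)) = 1/(5*(2 + 1)) = (⅕)/3 = (⅕)*(⅓) = 1/15)
-120*((q(-5) - 5)*2 + 63) = -120*((1/15 - 5)*2 + 63) = -120*(-74/15*2 + 63) = -120*(-148/15 + 63) = -120*797/15 = -6376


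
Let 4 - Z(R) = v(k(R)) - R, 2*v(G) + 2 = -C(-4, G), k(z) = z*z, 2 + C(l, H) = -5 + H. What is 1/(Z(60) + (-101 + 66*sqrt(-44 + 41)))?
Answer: 7042/12449713 - 264*I*sqrt(3)/12449713 ≈ 0.00056564 - 3.6729e-5*I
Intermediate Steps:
C(l, H) = -7 + H (C(l, H) = -2 + (-5 + H) = -7 + H)
k(z) = z**2
v(G) = 5/2 - G/2 (v(G) = -1 + (-(-7 + G))/2 = -1 + (7 - G)/2 = -1 + (7/2 - G/2) = 5/2 - G/2)
Z(R) = 3/2 + R + R**2/2 (Z(R) = 4 - ((5/2 - R**2/2) - R) = 4 - (5/2 - R - R**2/2) = 4 + (-5/2 + R + R**2/2) = 3/2 + R + R**2/2)
1/(Z(60) + (-101 + 66*sqrt(-44 + 41))) = 1/((3/2 + 60 + (1/2)*60**2) + (-101 + 66*sqrt(-44 + 41))) = 1/((3/2 + 60 + (1/2)*3600) + (-101 + 66*sqrt(-3))) = 1/((3/2 + 60 + 1800) + (-101 + 66*(I*sqrt(3)))) = 1/(3723/2 + (-101 + 66*I*sqrt(3))) = 1/(3521/2 + 66*I*sqrt(3))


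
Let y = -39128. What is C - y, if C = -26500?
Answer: 12628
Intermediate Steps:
C - y = -26500 - 1*(-39128) = -26500 + 39128 = 12628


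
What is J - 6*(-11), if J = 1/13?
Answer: 859/13 ≈ 66.077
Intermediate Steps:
J = 1/13 ≈ 0.076923
J - 6*(-11) = 1/13 - 6*(-11) = 1/13 + 66 = 859/13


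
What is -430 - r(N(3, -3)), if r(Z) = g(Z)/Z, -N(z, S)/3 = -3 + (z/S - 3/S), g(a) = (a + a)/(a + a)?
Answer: -3871/9 ≈ -430.11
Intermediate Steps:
g(a) = 1 (g(a) = (2*a)/((2*a)) = (2*a)*(1/(2*a)) = 1)
N(z, S) = 9 + 9/S - 3*z/S (N(z, S) = -3*(-3 + (z/S - 3/S)) = -3*(-3 + (-3/S + z/S)) = -3*(-3 - 3/S + z/S) = 9 + 9/S - 3*z/S)
r(Z) = 1/Z
-430 - r(N(3, -3)) = -430 - 1/(3*(3 - 1*3 + 3*(-3))/(-3)) = -430 - 1/(3*(-1/3)*(3 - 3 - 9)) = -430 - 1/(3*(-1/3)*(-9)) = -430 - 1/9 = -3871/9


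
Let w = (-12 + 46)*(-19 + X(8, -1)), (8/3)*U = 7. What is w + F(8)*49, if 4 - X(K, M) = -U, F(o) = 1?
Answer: -1487/4 ≈ -371.75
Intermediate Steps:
U = 21/8 (U = (3/8)*7 = 21/8 ≈ 2.6250)
X(K, M) = 53/8 (X(K, M) = 4 - (-1)*21/8 = 4 - 1*(-21/8) = 4 + 21/8 = 53/8)
w = -1683/4 (w = (-12 + 46)*(-19 + 53/8) = 34*(-99/8) = -1683/4 ≈ -420.75)
w + F(8)*49 = -1683/4 + 1*49 = -1683/4 + 49 = -1487/4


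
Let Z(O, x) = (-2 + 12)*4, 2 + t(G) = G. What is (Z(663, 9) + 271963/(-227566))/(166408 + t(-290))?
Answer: 2943559/12600784552 ≈ 0.00023360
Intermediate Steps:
t(G) = -2 + G
Z(O, x) = 40 (Z(O, x) = 10*4 = 40)
(Z(663, 9) + 271963/(-227566))/(166408 + t(-290)) = (40 + 271963/(-227566))/(166408 + (-2 - 290)) = (40 + 271963*(-1/227566))/(166408 - 292) = (40 - 271963/227566)/166116 = (8830677/227566)*(1/166116) = 2943559/12600784552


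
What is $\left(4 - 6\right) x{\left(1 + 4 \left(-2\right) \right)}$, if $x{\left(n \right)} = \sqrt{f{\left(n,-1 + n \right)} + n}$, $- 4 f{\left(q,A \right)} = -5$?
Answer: $- i \sqrt{23} \approx - 4.7958 i$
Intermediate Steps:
$f{\left(q,A \right)} = \frac{5}{4}$ ($f{\left(q,A \right)} = \left(- \frac{1}{4}\right) \left(-5\right) = \frac{5}{4}$)
$x{\left(n \right)} = \sqrt{\frac{5}{4} + n}$
$\left(4 - 6\right) x{\left(1 + 4 \left(-2\right) \right)} = \left(4 - 6\right) \frac{\sqrt{5 + 4 \left(1 + 4 \left(-2\right)\right)}}{2} = - 2 \frac{\sqrt{5 + 4 \left(1 - 8\right)}}{2} = - 2 \frac{\sqrt{5 + 4 \left(-7\right)}}{2} = - 2 \frac{\sqrt{5 - 28}}{2} = - 2 \frac{\sqrt{-23}}{2} = - 2 \frac{i \sqrt{23}}{2} = - i \sqrt{23}$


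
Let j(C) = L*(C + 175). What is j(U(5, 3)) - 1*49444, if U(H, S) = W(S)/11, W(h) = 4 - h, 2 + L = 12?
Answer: -524624/11 ≈ -47693.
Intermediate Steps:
L = 10 (L = -2 + 12 = 10)
U(H, S) = 4/11 - S/11 (U(H, S) = (4 - S)/11 = (4 - S)*(1/11) = 4/11 - S/11)
j(C) = 1750 + 10*C (j(C) = 10*(C + 175) = 10*(175 + C) = 1750 + 10*C)
j(U(5, 3)) - 1*49444 = (1750 + 10*(4/11 - 1/11*3)) - 1*49444 = (1750 + 10*(4/11 - 3/11)) - 49444 = (1750 + 10*(1/11)) - 49444 = (1750 + 10/11) - 49444 = 19260/11 - 49444 = -524624/11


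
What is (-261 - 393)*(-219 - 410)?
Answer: 411366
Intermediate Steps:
(-261 - 393)*(-219 - 410) = -654*(-629) = 411366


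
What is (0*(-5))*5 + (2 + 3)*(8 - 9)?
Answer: -5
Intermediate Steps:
(0*(-5))*5 + (2 + 3)*(8 - 9) = 0*5 + 5*(-1) = 0 - 5 = -5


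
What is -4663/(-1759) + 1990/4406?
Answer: 12022794/3875077 ≈ 3.1026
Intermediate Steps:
-4663/(-1759) + 1990/4406 = -4663*(-1/1759) + 1990*(1/4406) = 4663/1759 + 995/2203 = 12022794/3875077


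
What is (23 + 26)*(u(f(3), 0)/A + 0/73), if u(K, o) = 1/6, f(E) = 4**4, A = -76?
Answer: -49/456 ≈ -0.10746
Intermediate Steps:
f(E) = 256
u(K, o) = 1/6
(23 + 26)*(u(f(3), 0)/A + 0/73) = (23 + 26)*((1/6)/(-76) + 0/73) = 49*((1/6)*(-1/76) + 0*(1/73)) = 49*(-1/456 + 0) = 49*(-1/456) = -49/456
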